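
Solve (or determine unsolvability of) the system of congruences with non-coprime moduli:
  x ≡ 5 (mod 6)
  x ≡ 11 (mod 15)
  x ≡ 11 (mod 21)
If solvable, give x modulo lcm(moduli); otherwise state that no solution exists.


Moduli 6, 15, 21 are not pairwise coprime, so CRT works modulo lcm(m_i) when all pairwise compatibility conditions hold.
Pairwise compatibility: gcd(m_i, m_j) must divide a_i - a_j for every pair.
Merge one congruence at a time:
  Start: x ≡ 5 (mod 6).
  Combine with x ≡ 11 (mod 15): gcd(6, 15) = 3; 11 - 5 = 6, which IS divisible by 3, so compatible.
    Write x = 5 + 6·t and substitute into x ≡ 11 (mod 15): 6·t ≡ 11 − 5 = 6 (mod 15).
    Divide the congruence (and modulus) by g = 3: 2·t ≡ 2 (mod 5).
    The inverse of 2 mod 5 is 3 (since 2·3 = 6 = 1·5 + 1), so t ≡ 3·2 = 6 ≡ 1 (mod 5).
    Then x = 5 + 6·1 = 11, valid modulo lcm(6, 15) = 30: x ≡ 11 (mod 30).
  Combine with x ≡ 11 (mod 21): gcd(30, 21) = 3; 11 - 11 = 0, which IS divisible by 3, so compatible.
    Write x = 11 + 30·t and substitute into x ≡ 11 (mod 21): 30·t ≡ 11 − 11 = 0 (mod 21).
    Divide the congruence (and modulus) by g = 3: 10·t ≡ 0 (mod 7).
    Reduce coefficients mod 7: 3·t ≡ 0 (mod 7).
    The inverse of 3 mod 7 is 5 (since 3·5 = 15 = 2·7 + 1), so t ≡ 5·0 = 0 ≡ 0 (mod 7).
    Then x = 11 + 30·0 = 11, valid modulo lcm(30, 21) = 210: x ≡ 11 (mod 210).
Verify: 11 mod 6 = 5, 11 mod 15 = 11, 11 mod 21 = 11.

x ≡ 11 (mod 210).


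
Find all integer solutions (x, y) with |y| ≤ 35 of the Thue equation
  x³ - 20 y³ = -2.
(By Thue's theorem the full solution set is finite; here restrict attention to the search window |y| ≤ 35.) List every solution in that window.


The equation is x³ - 20y³ = -2. For fixed y, x³ = 20·y³ − 2, so a solution requires the RHS to be a perfect cube.
Strategy: iterate y from -35 to 35, compute RHS = 20·y³ − 2, and check whether it is a (positive or negative) perfect cube.
Check small values of y:
  y = 0: RHS = -2 is not a perfect cube.
  y = 1: RHS = 18 is not a perfect cube.
  y = -1: RHS = -22 is not a perfect cube.
  y = 2: RHS = 158 is not a perfect cube.
  y = -2: RHS = -162 is not a perfect cube.
  y = 3: RHS = 538 is not a perfect cube.
  y = -3: RHS = -542 is not a perfect cube.
Continuing the search up to |y| = 35 finds no solutions either.
No (x, y) in the scanned range satisfies the equation.

No integer solutions with |y| ≤ 35.


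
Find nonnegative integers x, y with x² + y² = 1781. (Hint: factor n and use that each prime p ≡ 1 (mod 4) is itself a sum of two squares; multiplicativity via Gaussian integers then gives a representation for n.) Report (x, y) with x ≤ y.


Step 1: Factor n = 1781 = 13 · 137.
Step 2: Check the mod-4 condition on each prime factor: 13 ≡ 1 (mod 4), exponent 1; 137 ≡ 1 (mod 4), exponent 1.
All primes ≡ 3 (mod 4) appear to even exponent (or don't appear), so by the two-squares theorem n IS expressible as a sum of two squares.
Step 3: Build a representation. Here n = 13 · 137 is a product of primes ≡ 1 (mod 4). Each prime p ≡ 1 (mod 4) is itself a sum of two squares; find a² by testing p − a² for a perfect square:
  13: 13 − 1² = 12, 13 − 2² = 9 = 3² ⇒ 13 = 2² + 3².
  137: 137 − 1² = 136, 137 − 2² = 133, 137 − 3² = 128, 137 − 4² = 121 = 11² ⇒ 137 = 4² + 11².
  Combine using the Brahmagupta–Fibonacci identity (a² + b²)(c² + d²) = (ac − bd)² + (ad + bc)² = (ac + bd)² + (ad − bc)²:
  13 · 137 = 1781: from (2² + 3²)(4² + 11²), take (2·4 − 3·11, 2·11 + 3·4) = (8 − 33, 22 + 12) = (-25, 34); dropping signs (only squares matter) gives (25, 34); check 25² + 34² = 625 + 1156 = 1781 ✓.
Step 4: Order so x ≤ y and verify: 25² + 34² = 625 + 1156 = 1781 = n. ✓

n = 1781 = 25² + 34² (one valid representation with x ≤ y).


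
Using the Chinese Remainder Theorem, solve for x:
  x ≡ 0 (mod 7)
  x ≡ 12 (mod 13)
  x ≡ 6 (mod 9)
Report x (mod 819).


Moduli 7, 13, 9 are pairwise coprime; by CRT there is a unique solution modulo M = 7 · 13 · 9 = 819.
Solve pairwise, accumulating the modulus:
  Start with x ≡ 0 (mod 7).
  Combine with x ≡ 12 (mod 13): since gcd(7, 13) = 1, we get a unique residue mod 91.
    Write x = 0 + 7·t and substitute into x ≡ 12 (mod 13): 7·t ≡ 12 − 0 = 12 (mod 13).
    The inverse of 7 mod 13 is 2 (since 7·2 = 14 = 1·13 + 1), so t ≡ 2·12 = 24 ≡ 11 (mod 13).
    Then x = 0 + 7·11 = 77, valid modulo lcm(7, 13) = 91: x ≡ 77 (mod 91).
  Combine with x ≡ 6 (mod 9): since gcd(91, 9) = 1, we get a unique residue mod 819.
    Write x = 77 + 91·t and substitute into x ≡ 6 (mod 9): 91·t ≡ 6 − 77 = -71 (mod 9).
    Reduce coefficients mod 9: 1·t ≡ 1 (mod 9).
    So t ≡ 1 (mod 9).
    Then x = 77 + 91·1 = 168, valid modulo lcm(91, 9) = 819: x ≡ 168 (mod 819).
Verify: 168 mod 7 = 0 ✓, 168 mod 13 = 12 ✓, 168 mod 9 = 6 ✓.

x ≡ 168 (mod 819).


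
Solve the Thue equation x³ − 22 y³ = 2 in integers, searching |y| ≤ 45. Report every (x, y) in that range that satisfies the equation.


The equation is x³ - 22y³ = 2. For fixed y, x³ = 22·y³ + 2, so a solution requires the RHS to be a perfect cube.
Strategy: iterate y from -45 to 45, compute RHS = 22·y³ + 2, and check whether it is a (positive or negative) perfect cube.
Check small values of y:
  y = 0: RHS = 2 is not a perfect cube.
  y = 1: RHS = 24 is not a perfect cube.
  y = -1: RHS = -20 is not a perfect cube.
  y = 2: RHS = 178 is not a perfect cube.
  y = -2: RHS = -174 is not a perfect cube.
  y = 3: RHS = 596 is not a perfect cube.
  y = -3: RHS = -592 is not a perfect cube.
Continuing the search up to |y| = 45 finds no solutions either.
No (x, y) in the scanned range satisfies the equation.

No integer solutions with |y| ≤ 45.


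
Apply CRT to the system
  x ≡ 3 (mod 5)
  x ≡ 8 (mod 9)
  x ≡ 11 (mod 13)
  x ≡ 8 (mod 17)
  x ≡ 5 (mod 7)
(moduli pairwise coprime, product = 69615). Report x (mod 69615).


Product of moduli M = 5 · 9 · 13 · 17 · 7 = 69615.
Merge one congruence at a time:
  Start: x ≡ 3 (mod 5).
  Combine with x ≡ 8 (mod 9); new modulus lcm = 45.
    Write x = 3 + 5·t and substitute into x ≡ 8 (mod 9): 5·t ≡ 8 − 3 = 5 (mod 9).
    The inverse of 5 mod 9 is 2 (since 5·2 = 10 = 1·9 + 1), so t ≡ 2·5 = 10 ≡ 1 (mod 9).
    Then x = 3 + 5·1 = 8, valid modulo lcm(5, 9) = 45: x ≡ 8 (mod 45).
  Combine with x ≡ 11 (mod 13); new modulus lcm = 585.
    Write x = 8 + 45·t and substitute into x ≡ 11 (mod 13): 45·t ≡ 11 − 8 = 3 (mod 13).
    Reduce coefficients mod 13: 6·t ≡ 3 (mod 13).
    The inverse of 6 mod 13 is 11 (since 6·11 = 66 = 5·13 + 1), so t ≡ 11·3 = 33 ≡ 7 (mod 13).
    Then x = 8 + 45·7 = 323, valid modulo lcm(45, 13) = 585: x ≡ 323 (mod 585).
  Combine with x ≡ 8 (mod 17); new modulus lcm = 9945.
    Write x = 323 + 585·t and substitute into x ≡ 8 (mod 17): 585·t ≡ 8 − 323 = -315 (mod 17).
    Reduce coefficients mod 17: 7·t ≡ 8 (mod 17).
    The inverse of 7 mod 17 is 5 (since 7·5 = 35 = 2·17 + 1), so t ≡ 5·8 = 40 ≡ 6 (mod 17).
    Then x = 323 + 585·6 = 3833, valid modulo lcm(585, 17) = 9945: x ≡ 3833 (mod 9945).
  Combine with x ≡ 5 (mod 7); new modulus lcm = 69615.
    Write x = 3833 + 9945·t and substitute into x ≡ 5 (mod 7): 9945·t ≡ 5 − 3833 = -3828 (mod 7).
    Reduce coefficients mod 7: 5·t ≡ 1 (mod 7).
    The inverse of 5 mod 7 is 3 (since 5·3 = 15 = 2·7 + 1), so t ≡ 3·1 = 3 ≡ 3 (mod 7).
    Then x = 3833 + 9945·3 = 33668, valid modulo lcm(9945, 7) = 69615: x ≡ 33668 (mod 69615).
Verify against each original: 33668 mod 5 = 3, 33668 mod 9 = 8, 33668 mod 13 = 11, 33668 mod 17 = 8, 33668 mod 7 = 5.

x ≡ 33668 (mod 69615).


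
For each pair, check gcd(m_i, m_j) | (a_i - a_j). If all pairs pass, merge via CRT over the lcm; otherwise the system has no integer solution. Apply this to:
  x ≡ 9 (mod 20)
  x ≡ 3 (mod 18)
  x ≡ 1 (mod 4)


Moduli 20, 18, 4 are not pairwise coprime, so CRT works modulo lcm(m_i) when all pairwise compatibility conditions hold.
Pairwise compatibility: gcd(m_i, m_j) must divide a_i - a_j for every pair.
Merge one congruence at a time:
  Start: x ≡ 9 (mod 20).
  Combine with x ≡ 3 (mod 18): gcd(20, 18) = 2; 3 - 9 = -6, which IS divisible by 2, so compatible.
    Write x = 9 + 20·t and substitute into x ≡ 3 (mod 18): 20·t ≡ 3 − 9 = -6 (mod 18).
    Divide the congruence (and modulus) by g = 2: 10·t ≡ -3 (mod 9).
    Reduce coefficients mod 9: 1·t ≡ 6 (mod 9).
    So t ≡ 6 (mod 9).
    Then x = 9 + 20·6 = 129, valid modulo lcm(20, 18) = 180: x ≡ 129 (mod 180).
  Combine with x ≡ 1 (mod 4): gcd(180, 4) = 4; 1 - 129 = -128, which IS divisible by 4, so compatible.
    Write x = 129 + 180·t and substitute into x ≡ 1 (mod 4): 180·t ≡ 1 − 129 = -128 (mod 4).
    Divide the congruence (and modulus) by g = 4: 45·t ≡ -32 (mod 1).
    Modulo 1 every t works; take t = 0.
    Then x = 129 + 180·0 = 129, valid modulo lcm(180, 4) = 180: x ≡ 129 (mod 180).
Verify: 129 mod 20 = 9, 129 mod 18 = 3, 129 mod 4 = 1.

x ≡ 129 (mod 180).


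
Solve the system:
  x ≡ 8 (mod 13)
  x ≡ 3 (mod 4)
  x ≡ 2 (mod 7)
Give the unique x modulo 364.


Moduli 13, 4, 7 are pairwise coprime; by CRT there is a unique solution modulo M = 13 · 4 · 7 = 364.
Solve pairwise, accumulating the modulus:
  Start with x ≡ 8 (mod 13).
  Combine with x ≡ 3 (mod 4): since gcd(13, 4) = 1, we get a unique residue mod 52.
    Write x = 8 + 13·t and substitute into x ≡ 3 (mod 4): 13·t ≡ 3 − 8 = -5 (mod 4).
    Reduce coefficients mod 4: 1·t ≡ 3 (mod 4).
    So t ≡ 3 (mod 4).
    Then x = 8 + 13·3 = 47, valid modulo lcm(13, 4) = 52: x ≡ 47 (mod 52).
  Combine with x ≡ 2 (mod 7): since gcd(52, 7) = 1, we get a unique residue mod 364.
    Write x = 47 + 52·t and substitute into x ≡ 2 (mod 7): 52·t ≡ 2 − 47 = -45 (mod 7).
    Reduce coefficients mod 7: 3·t ≡ 4 (mod 7).
    The inverse of 3 mod 7 is 5 (since 3·5 = 15 = 2·7 + 1), so t ≡ 5·4 = 20 ≡ 6 (mod 7).
    Then x = 47 + 52·6 = 359, valid modulo lcm(52, 7) = 364: x ≡ 359 (mod 364).
Verify: 359 mod 13 = 8 ✓, 359 mod 4 = 3 ✓, 359 mod 7 = 2 ✓.

x ≡ 359 (mod 364).


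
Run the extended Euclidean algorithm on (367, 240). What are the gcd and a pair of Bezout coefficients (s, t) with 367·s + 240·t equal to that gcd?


Euclidean algorithm on (367, 240) — divide until remainder is 0:
  367 = 1 · 240 + 127
  240 = 1 · 127 + 113
  127 = 1 · 113 + 14
  113 = 8 · 14 + 1
  14 = 14 · 1 + 0
gcd(367, 240) = 1.
Track Bezout coefficients alongside the remainders: start with r₀ = 367 = a·1 + b·0 (s = 1, t = 0) and r₁ = 240 = a·0 + b·1 (s = 0, t = 1); each new remainder r_{k+1} = r_{k-1} − q_k·r_k inherits s_{k+1} = s_{k-1} − q_k·s_k, t_{k+1} = t_{k-1} − q_k·t_k, so r_k = a·s_k + b·t_k at every step:
  q = 1: r = 127, s = 1 − 1·0 = 1, t = 0 − 1·1 = -1  (check: 367·1 + 240·(-1) = 127)
  q = 1: r = 113, s = 0 − 1·1 = -1, t = 1 − 1·(-1) = 2  (check: 367·(-1) + 240·2 = 113)
  q = 1: r = 14, s = 1 − 1·(-1) = 2, t = -1 − 1·2 = -3  (check: 367·2 + 240·(-3) = 14)
  q = 8: r = 1, s = -1 − 8·2 = -17, t = 2 − 8·(-3) = 26  (check: 367·(-17) + 240·26 = 1)
The row with r = 1 (the gcd) gives the Bezout coefficients s = -17, t = 26.
Result: 367 · (-17) + 240 · (26) = 1.

gcd(367, 240) = 1; s = -17, t = 26 (check: 367·(-17) + 240·26 = 1).


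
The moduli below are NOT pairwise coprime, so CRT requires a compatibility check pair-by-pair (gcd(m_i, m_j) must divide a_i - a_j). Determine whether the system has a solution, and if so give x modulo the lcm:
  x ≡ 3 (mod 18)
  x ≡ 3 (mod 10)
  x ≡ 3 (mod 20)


Moduli 18, 10, 20 are not pairwise coprime, so CRT works modulo lcm(m_i) when all pairwise compatibility conditions hold.
Pairwise compatibility: gcd(m_i, m_j) must divide a_i - a_j for every pair.
Merge one congruence at a time:
  Start: x ≡ 3 (mod 18).
  Combine with x ≡ 3 (mod 10): gcd(18, 10) = 2; 3 - 3 = 0, which IS divisible by 2, so compatible.
    Write x = 3 + 18·t and substitute into x ≡ 3 (mod 10): 18·t ≡ 3 − 3 = 0 (mod 10).
    Divide the congruence (and modulus) by g = 2: 9·t ≡ 0 (mod 5).
    Reduce coefficients mod 5: 4·t ≡ 0 (mod 5).
    The inverse of 4 mod 5 is 4 (since 4·4 = 16 = 3·5 + 1), so t ≡ 4·0 = 0 ≡ 0 (mod 5).
    Then x = 3 + 18·0 = 3, valid modulo lcm(18, 10) = 90: x ≡ 3 (mod 90).
  Combine with x ≡ 3 (mod 20): gcd(90, 20) = 10; 3 - 3 = 0, which IS divisible by 10, so compatible.
    Write x = 3 + 90·t and substitute into x ≡ 3 (mod 20): 90·t ≡ 3 − 3 = 0 (mod 20).
    Divide the congruence (and modulus) by g = 10: 9·t ≡ 0 (mod 2).
    Reduce coefficients mod 2: 1·t ≡ 0 (mod 2).
    So t ≡ 0 (mod 2).
    Then x = 3 + 90·0 = 3, valid modulo lcm(90, 20) = 180: x ≡ 3 (mod 180).
Verify: 3 mod 18 = 3, 3 mod 10 = 3, 3 mod 20 = 3.

x ≡ 3 (mod 180).


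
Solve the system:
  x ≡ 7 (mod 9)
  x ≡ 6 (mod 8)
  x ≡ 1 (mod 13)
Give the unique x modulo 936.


Moduli 9, 8, 13 are pairwise coprime; by CRT there is a unique solution modulo M = 9 · 8 · 13 = 936.
Solve pairwise, accumulating the modulus:
  Start with x ≡ 7 (mod 9).
  Combine with x ≡ 6 (mod 8): since gcd(9, 8) = 1, we get a unique residue mod 72.
    Write x = 7 + 9·t and substitute into x ≡ 6 (mod 8): 9·t ≡ 6 − 7 = -1 (mod 8).
    Reduce coefficients mod 8: 1·t ≡ 7 (mod 8).
    So t ≡ 7 (mod 8).
    Then x = 7 + 9·7 = 70, valid modulo lcm(9, 8) = 72: x ≡ 70 (mod 72).
  Combine with x ≡ 1 (mod 13): since gcd(72, 13) = 1, we get a unique residue mod 936.
    Write x = 70 + 72·t and substitute into x ≡ 1 (mod 13): 72·t ≡ 1 − 70 = -69 (mod 13).
    Reduce coefficients mod 13: 7·t ≡ 9 (mod 13).
    The inverse of 7 mod 13 is 2 (since 7·2 = 14 = 1·13 + 1), so t ≡ 2·9 = 18 ≡ 5 (mod 13).
    Then x = 70 + 72·5 = 430, valid modulo lcm(72, 13) = 936: x ≡ 430 (mod 936).
Verify: 430 mod 9 = 7 ✓, 430 mod 8 = 6 ✓, 430 mod 13 = 1 ✓.

x ≡ 430 (mod 936).


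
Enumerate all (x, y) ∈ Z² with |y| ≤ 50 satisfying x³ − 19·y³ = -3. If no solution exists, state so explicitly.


The equation is x³ - 19y³ = -3. For fixed y, x³ = 19·y³ − 3, so a solution requires the RHS to be a perfect cube.
Strategy: iterate y from -50 to 50, compute RHS = 19·y³ − 3, and check whether it is a (positive or negative) perfect cube.
Check small values of y:
  y = 0: RHS = -3 is not a perfect cube.
  y = 1: RHS = 16 is not a perfect cube.
  y = -1: RHS = -22 is not a perfect cube.
  y = 2: RHS = 149 is not a perfect cube.
  y = -2: RHS = -155 is not a perfect cube.
  y = 3: RHS = 510 is not a perfect cube.
  y = -3: RHS = -516 is not a perfect cube.
Continuing the search up to |y| = 50 finds no solutions either.
No (x, y) in the scanned range satisfies the equation.

No integer solutions with |y| ≤ 50.


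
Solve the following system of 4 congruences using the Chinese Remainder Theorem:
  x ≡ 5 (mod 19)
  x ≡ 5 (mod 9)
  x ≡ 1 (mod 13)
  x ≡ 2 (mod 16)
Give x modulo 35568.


Product of moduli M = 19 · 9 · 13 · 16 = 35568.
Merge one congruence at a time:
  Start: x ≡ 5 (mod 19).
  Combine with x ≡ 5 (mod 9); new modulus lcm = 171.
    Write x = 5 + 19·t and substitute into x ≡ 5 (mod 9): 19·t ≡ 5 − 5 = 0 (mod 9).
    Reduce coefficients mod 9: 1·t ≡ 0 (mod 9).
    So t ≡ 0 (mod 9).
    Then x = 5 + 19·0 = 5, valid modulo lcm(19, 9) = 171: x ≡ 5 (mod 171).
  Combine with x ≡ 1 (mod 13); new modulus lcm = 2223.
    Write x = 5 + 171·t and substitute into x ≡ 1 (mod 13): 171·t ≡ 1 − 5 = -4 (mod 13).
    Reduce coefficients mod 13: 2·t ≡ 9 (mod 13).
    The inverse of 2 mod 13 is 7 (since 2·7 = 14 = 1·13 + 1), so t ≡ 7·9 = 63 ≡ 11 (mod 13).
    Then x = 5 + 171·11 = 1886, valid modulo lcm(171, 13) = 2223: x ≡ 1886 (mod 2223).
  Combine with x ≡ 2 (mod 16); new modulus lcm = 35568.
    Write x = 1886 + 2223·t and substitute into x ≡ 2 (mod 16): 2223·t ≡ 2 − 1886 = -1884 (mod 16).
    Reduce coefficients mod 16: 15·t ≡ 4 (mod 16).
    The inverse of 15 mod 16 is 15 (since 15·15 = 225 = 14·16 + 1), so t ≡ 15·4 = 60 ≡ 12 (mod 16).
    Then x = 1886 + 2223·12 = 28562, valid modulo lcm(2223, 16) = 35568: x ≡ 28562 (mod 35568).
Verify against each original: 28562 mod 19 = 5, 28562 mod 9 = 5, 28562 mod 13 = 1, 28562 mod 16 = 2.

x ≡ 28562 (mod 35568).


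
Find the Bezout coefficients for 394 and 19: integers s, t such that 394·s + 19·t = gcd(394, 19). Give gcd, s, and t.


Euclidean algorithm on (394, 19) — divide until remainder is 0:
  394 = 20 · 19 + 14
  19 = 1 · 14 + 5
  14 = 2 · 5 + 4
  5 = 1 · 4 + 1
  4 = 4 · 1 + 0
gcd(394, 19) = 1.
Track Bezout coefficients alongside the remainders: start with r₀ = 394 = a·1 + b·0 (s = 1, t = 0) and r₁ = 19 = a·0 + b·1 (s = 0, t = 1); each new remainder r_{k+1} = r_{k-1} − q_k·r_k inherits s_{k+1} = s_{k-1} − q_k·s_k, t_{k+1} = t_{k-1} − q_k·t_k, so r_k = a·s_k + b·t_k at every step:
  q = 20: r = 14, s = 1 − 20·0 = 1, t = 0 − 20·1 = -20  (check: 394·1 + 19·(-20) = 14)
  q = 1: r = 5, s = 0 − 1·1 = -1, t = 1 − 1·(-20) = 21  (check: 394·(-1) + 19·21 = 5)
  q = 2: r = 4, s = 1 − 2·(-1) = 3, t = -20 − 2·21 = -62  (check: 394·3 + 19·(-62) = 4)
  q = 1: r = 1, s = -1 − 1·3 = -4, t = 21 − 1·(-62) = 83  (check: 394·(-4) + 19·83 = 1)
The row with r = 1 (the gcd) gives the Bezout coefficients s = -4, t = 83.
Result: 394 · (-4) + 19 · (83) = 1.

gcd(394, 19) = 1; s = -4, t = 83 (check: 394·(-4) + 19·83 = 1).


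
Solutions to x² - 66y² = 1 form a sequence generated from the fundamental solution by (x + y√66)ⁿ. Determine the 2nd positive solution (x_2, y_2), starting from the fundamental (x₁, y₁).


Step 1: Find the fundamental solution (x₁, y₁) of x² - 66y² = 1.
  Expand √66 as a continued fraction. a₀ = ⌊√66⌋ = 8; iterate m_{k+1} = d_k·a_k − m_k, d_{k+1} = (66 − m_{k+1}²)/d_k, a_{k+1} = ⌊(a₀ + m_{k+1})/d_{k+1}⌋ (starting m₀ = 0, d₀ = 1), with convergents p_k = a_k·p_{k-1} + p_{k-2}, q_k = a_k·q_{k-1} + q_{k-2} (p₋₁ = 1, q₋₁ = 0):
  k = 0: a₀ = 8; p₀/q₀ = 8/1; p₀² − 66·q₀² = 64 − 66 = -2.
  k = 1: m = 8, d = 2, a = ⌊(8 + 8)/2⌋ = 8; p/q = (8·8 + 1)/(8·1 + 0) = 65/8; p² − 66·q² = 4225 − 4224 = 1.
  The first convergent with p² − 66·q² = 1 gives the fundamental solution (x₁, y₁) = (65, 8).
Step 2: Apply the recurrence (x_{n+1}, y_{n+1}) = (x₁x_n + 66y₁y_n, x₁y_n + y₁x_n) repeatedly.
  From (x_1, y_1) = (65, 8): x_2 = 65·65 + 66·8·8 = 8449; y_2 = 65·8 + 8·65 = 1040.
Step 3: Verify x_2² - 66·y_2² = 71385601 - 71385600 = 1 (should be 1). ✓

(x_1, y_1) = (65, 8); (x_2, y_2) = (8449, 1040).


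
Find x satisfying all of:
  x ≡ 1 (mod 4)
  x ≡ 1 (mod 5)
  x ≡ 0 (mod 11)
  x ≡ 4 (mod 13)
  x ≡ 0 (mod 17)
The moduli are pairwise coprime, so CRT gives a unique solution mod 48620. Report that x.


Product of moduli M = 4 · 5 · 11 · 13 · 17 = 48620.
Merge one congruence at a time:
  Start: x ≡ 1 (mod 4).
  Combine with x ≡ 1 (mod 5); new modulus lcm = 20.
    Write x = 1 + 4·t and substitute into x ≡ 1 (mod 5): 4·t ≡ 1 − 1 = 0 (mod 5).
    The inverse of 4 mod 5 is 4 (since 4·4 = 16 = 3·5 + 1), so t ≡ 4·0 = 0 ≡ 0 (mod 5).
    Then x = 1 + 4·0 = 1, valid modulo lcm(4, 5) = 20: x ≡ 1 (mod 20).
  Combine with x ≡ 0 (mod 11); new modulus lcm = 220.
    Write x = 1 + 20·t and substitute into x ≡ 0 (mod 11): 20·t ≡ 0 − 1 = -1 (mod 11).
    Reduce coefficients mod 11: 9·t ≡ 10 (mod 11).
    The inverse of 9 mod 11 is 5 (since 9·5 = 45 = 4·11 + 1), so t ≡ 5·10 = 50 ≡ 6 (mod 11).
    Then x = 1 + 20·6 = 121, valid modulo lcm(20, 11) = 220: x ≡ 121 (mod 220).
  Combine with x ≡ 4 (mod 13); new modulus lcm = 2860.
    Write x = 121 + 220·t and substitute into x ≡ 4 (mod 13): 220·t ≡ 4 − 121 = -117 (mod 13).
    Reduce coefficients mod 13: 12·t ≡ 0 (mod 13).
    The inverse of 12 mod 13 is 12 (since 12·12 = 144 = 11·13 + 1), so t ≡ 12·0 = 0 ≡ 0 (mod 13).
    Then x = 121 + 220·0 = 121, valid modulo lcm(220, 13) = 2860: x ≡ 121 (mod 2860).
  Combine with x ≡ 0 (mod 17); new modulus lcm = 48620.
    Write x = 121 + 2860·t and substitute into x ≡ 0 (mod 17): 2860·t ≡ 0 − 121 = -121 (mod 17).
    Reduce coefficients mod 17: 4·t ≡ 15 (mod 17).
    The inverse of 4 mod 17 is 13 (since 4·13 = 52 = 3·17 + 1), so t ≡ 13·15 = 195 ≡ 8 (mod 17).
    Then x = 121 + 2860·8 = 23001, valid modulo lcm(2860, 17) = 48620: x ≡ 23001 (mod 48620).
Verify against each original: 23001 mod 4 = 1, 23001 mod 5 = 1, 23001 mod 11 = 0, 23001 mod 13 = 4, 23001 mod 17 = 0.

x ≡ 23001 (mod 48620).


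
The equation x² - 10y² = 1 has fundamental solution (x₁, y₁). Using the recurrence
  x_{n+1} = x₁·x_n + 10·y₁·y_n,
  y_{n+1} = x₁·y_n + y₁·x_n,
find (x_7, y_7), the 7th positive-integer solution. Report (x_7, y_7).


Step 1: Find the fundamental solution (x₁, y₁) of x² - 10y² = 1.
  Expand √10 as a continued fraction. a₀ = ⌊√10⌋ = 3; iterate m_{k+1} = d_k·a_k − m_k, d_{k+1} = (10 − m_{k+1}²)/d_k, a_{k+1} = ⌊(a₀ + m_{k+1})/d_{k+1}⌋ (starting m₀ = 0, d₀ = 1), with convergents p_k = a_k·p_{k-1} + p_{k-2}, q_k = a_k·q_{k-1} + q_{k-2} (p₋₁ = 1, q₋₁ = 0):
  k = 0: a₀ = 3; p₀/q₀ = 3/1; p₀² − 10·q₀² = 9 − 10 = -1.
  k = 1: m = 3, d = 1, a = ⌊(3 + 3)/1⌋ = 6; p/q = (6·3 + 1)/(6·1 + 0) = 19/6; p² − 10·q² = 361 − 360 = 1.
  The first convergent with p² − 10·q² = 1 gives the fundamental solution (x₁, y₁) = (19, 6).
Step 2: Apply the recurrence (x_{n+1}, y_{n+1}) = (x₁x_n + 10y₁y_n, x₁y_n + y₁x_n) repeatedly.
  From (x_1, y_1) = (19, 6): x_2 = 19·19 + 10·6·6 = 721; y_2 = 19·6 + 6·19 = 228.
  From (x_2, y_2) = (721, 228): x_3 = 19·721 + 10·6·228 = 27379; y_3 = 19·228 + 6·721 = 8658.
  From (x_3, y_3) = (27379, 8658): x_4 = 19·27379 + 10·6·8658 = 1039681; y_4 = 19·8658 + 6·27379 = 328776.
  From (x_4, y_4) = (1039681, 328776): x_5 = 19·1039681 + 10·6·328776 = 39480499; y_5 = 19·328776 + 6·1039681 = 12484830.
  From (x_5, y_5) = (39480499, 12484830): x_6 = 19·39480499 + 10·6·12484830 = 1499219281; y_6 = 19·12484830 + 6·39480499 = 474094764.
  From (x_6, y_6) = (1499219281, 474094764): x_7 = 19·1499219281 + 10·6·474094764 = 56930852179; y_7 = 19·474094764 + 6·1499219281 = 18003116202.
Step 3: Verify x_7² - 10·y_7² = 3241121929827149048041 - 3241121929827149048040 = 1 (should be 1). ✓

(x_1, y_1) = (19, 6); (x_7, y_7) = (56930852179, 18003116202).


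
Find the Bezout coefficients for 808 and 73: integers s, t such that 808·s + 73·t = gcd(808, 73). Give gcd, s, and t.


Euclidean algorithm on (808, 73) — divide until remainder is 0:
  808 = 11 · 73 + 5
  73 = 14 · 5 + 3
  5 = 1 · 3 + 2
  3 = 1 · 2 + 1
  2 = 2 · 1 + 0
gcd(808, 73) = 1.
Track Bezout coefficients alongside the remainders: start with r₀ = 808 = a·1 + b·0 (s = 1, t = 0) and r₁ = 73 = a·0 + b·1 (s = 0, t = 1); each new remainder r_{k+1} = r_{k-1} − q_k·r_k inherits s_{k+1} = s_{k-1} − q_k·s_k, t_{k+1} = t_{k-1} − q_k·t_k, so r_k = a·s_k + b·t_k at every step:
  q = 11: r = 5, s = 1 − 11·0 = 1, t = 0 − 11·1 = -11  (check: 808·1 + 73·(-11) = 5)
  q = 14: r = 3, s = 0 − 14·1 = -14, t = 1 − 14·(-11) = 155  (check: 808·(-14) + 73·155 = 3)
  q = 1: r = 2, s = 1 − 1·(-14) = 15, t = -11 − 1·155 = -166  (check: 808·15 + 73·(-166) = 2)
  q = 1: r = 1, s = -14 − 1·15 = -29, t = 155 − 1·(-166) = 321  (check: 808·(-29) + 73·321 = 1)
The row with r = 1 (the gcd) gives the Bezout coefficients s = -29, t = 321.
Result: 808 · (-29) + 73 · (321) = 1.

gcd(808, 73) = 1; s = -29, t = 321 (check: 808·(-29) + 73·321 = 1).


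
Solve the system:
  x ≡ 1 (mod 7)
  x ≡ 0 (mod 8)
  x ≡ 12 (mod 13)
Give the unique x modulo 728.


Moduli 7, 8, 13 are pairwise coprime; by CRT there is a unique solution modulo M = 7 · 8 · 13 = 728.
Solve pairwise, accumulating the modulus:
  Start with x ≡ 1 (mod 7).
  Combine with x ≡ 0 (mod 8): since gcd(7, 8) = 1, we get a unique residue mod 56.
    Write x = 1 + 7·t and substitute into x ≡ 0 (mod 8): 7·t ≡ 0 − 1 = -1 (mod 8).
    Reduce coefficients mod 8: 7·t ≡ 7 (mod 8).
    The inverse of 7 mod 8 is 7 (since 7·7 = 49 = 6·8 + 1), so t ≡ 7·7 = 49 ≡ 1 (mod 8).
    Then x = 1 + 7·1 = 8, valid modulo lcm(7, 8) = 56: x ≡ 8 (mod 56).
  Combine with x ≡ 12 (mod 13): since gcd(56, 13) = 1, we get a unique residue mod 728.
    Write x = 8 + 56·t and substitute into x ≡ 12 (mod 13): 56·t ≡ 12 − 8 = 4 (mod 13).
    Reduce coefficients mod 13: 4·t ≡ 4 (mod 13).
    The inverse of 4 mod 13 is 10 (since 4·10 = 40 = 3·13 + 1), so t ≡ 10·4 = 40 ≡ 1 (mod 13).
    Then x = 8 + 56·1 = 64, valid modulo lcm(56, 13) = 728: x ≡ 64 (mod 728).
Verify: 64 mod 7 = 1 ✓, 64 mod 8 = 0 ✓, 64 mod 13 = 12 ✓.

x ≡ 64 (mod 728).


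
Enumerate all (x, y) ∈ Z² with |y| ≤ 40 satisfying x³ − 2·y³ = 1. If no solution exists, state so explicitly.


The equation is x³ - 2y³ = 1. For fixed y, x³ = 2·y³ + 1, so a solution requires the RHS to be a perfect cube.
Strategy: iterate y from -40 to 40, compute RHS = 2·y³ + 1, and check whether it is a (positive or negative) perfect cube.
Check small values of y:
  y = 0: RHS = 1 = (1)³ ⇒ x = 1 works.
  y = 1: RHS = 3 is not a perfect cube.
  y = -1: RHS = -1 = (-1)³ ⇒ x = -1 works.
  y = 2: RHS = 17 is not a perfect cube.
  y = -2: RHS = -15 is not a perfect cube.
  y = 3: RHS = 55 is not a perfect cube.
  y = -3: RHS = -53 is not a perfect cube.
Continuing the search up to |y| = 40 finds no further solutions beyond those listed.
Collected solutions: (1, 0), (-1, -1).

Solutions (with |y| ≤ 40): (1, 0), (-1, -1).


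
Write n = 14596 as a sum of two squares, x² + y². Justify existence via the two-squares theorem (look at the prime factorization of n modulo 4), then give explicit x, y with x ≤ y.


Step 1: Factor n = 14596 = 2^2 · 41 · 89.
Step 2: Check the mod-4 condition on each prime factor: 2 = 2 (special); 41 ≡ 1 (mod 4), exponent 1; 89 ≡ 1 (mod 4), exponent 1.
All primes ≡ 3 (mod 4) appear to even exponent (or don't appear), so by the two-squares theorem n IS expressible as a sum of two squares.
Step 3: Build a representation. Group n = k² · m with k = 2 and m = 41 · 89 = 3649 (a product of primes ≡ 1 (mod 4)); a representation of m scales to one of n via (k·x)² + (k·y)² = k²(x² + y²). Each prime p ≡ 1 (mod 4) is itself a sum of two squares; find a² by testing p − a² for a perfect square:
  41: 41 − 1² = 40, 41 − 2² = 37, 41 − 3² = 32, 41 − 4² = 25 = 5² ⇒ 41 = 4² + 5².
  89: 89 − 1² = 88, 89 − 2² = 85, 89 − 3² = 80, 89 − 4² = 73, 89 − 5² = 64 = 8² ⇒ 89 = 5² + 8².
  Combine using the Brahmagupta–Fibonacci identity (a² + b²)(c² + d²) = (ac − bd)² + (ad + bc)² = (ac + bd)² + (ad − bc)²:
  41 · 89 = 3649: from (4² + 5²)(5² + 8²), take (4·5 − 5·8, 4·8 + 5·5) = (20 − 40, 32 + 25) = (-20, 57); dropping signs (only squares matter) gives (20, 57); check 20² + 57² = 400 + 3249 = 3649 ✓.
  Scale by k = 2: (2·20, 2·57) = (40, 114).
Step 4: Order so x ≤ y and verify: 40² + 114² = 1600 + 12996 = 14596 = n. ✓

n = 14596 = 40² + 114² (one valid representation with x ≤ y).


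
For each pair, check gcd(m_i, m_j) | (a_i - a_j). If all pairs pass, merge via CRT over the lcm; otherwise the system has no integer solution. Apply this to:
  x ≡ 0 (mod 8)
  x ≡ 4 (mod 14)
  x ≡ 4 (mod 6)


Moduli 8, 14, 6 are not pairwise coprime, so CRT works modulo lcm(m_i) when all pairwise compatibility conditions hold.
Pairwise compatibility: gcd(m_i, m_j) must divide a_i - a_j for every pair.
Merge one congruence at a time:
  Start: x ≡ 0 (mod 8).
  Combine with x ≡ 4 (mod 14): gcd(8, 14) = 2; 4 - 0 = 4, which IS divisible by 2, so compatible.
    Write x = 0 + 8·t and substitute into x ≡ 4 (mod 14): 8·t ≡ 4 − 0 = 4 (mod 14).
    Divide the congruence (and modulus) by g = 2: 4·t ≡ 2 (mod 7).
    The inverse of 4 mod 7 is 2 (since 4·2 = 8 = 1·7 + 1), so t ≡ 2·2 = 4 ≡ 4 (mod 7).
    Then x = 0 + 8·4 = 32, valid modulo lcm(8, 14) = 56: x ≡ 32 (mod 56).
  Combine with x ≡ 4 (mod 6): gcd(56, 6) = 2; 4 - 32 = -28, which IS divisible by 2, so compatible.
    Write x = 32 + 56·t and substitute into x ≡ 4 (mod 6): 56·t ≡ 4 − 32 = -28 (mod 6).
    Divide the congruence (and modulus) by g = 2: 28·t ≡ -14 (mod 3).
    Reduce coefficients mod 3: 1·t ≡ 1 (mod 3).
    So t ≡ 1 (mod 3).
    Then x = 32 + 56·1 = 88, valid modulo lcm(56, 6) = 168: x ≡ 88 (mod 168).
Verify: 88 mod 8 = 0, 88 mod 14 = 4, 88 mod 6 = 4.

x ≡ 88 (mod 168).


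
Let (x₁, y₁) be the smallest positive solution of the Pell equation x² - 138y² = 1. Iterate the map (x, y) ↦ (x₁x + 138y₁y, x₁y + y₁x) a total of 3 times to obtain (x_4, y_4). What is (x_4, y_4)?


Step 1: Find the fundamental solution (x₁, y₁) of x² - 138y² = 1.
  Expand √138 as a continued fraction. a₀ = ⌊√138⌋ = 11; iterate m_{k+1} = d_k·a_k − m_k, d_{k+1} = (138 − m_{k+1}²)/d_k, a_{k+1} = ⌊(a₀ + m_{k+1})/d_{k+1}⌋ (starting m₀ = 0, d₀ = 1), with convergents p_k = a_k·p_{k-1} + p_{k-2}, q_k = a_k·q_{k-1} + q_{k-2} (p₋₁ = 1, q₋₁ = 0):
  k = 0: a₀ = 11; p₀/q₀ = 11/1; p₀² − 138·q₀² = 121 − 138 = -17.
  k = 1: m = 11, d = 17, a = ⌊(11 + 11)/17⌋ = 1; p/q = (1·11 + 1)/(1·1 + 0) = 12/1; p² − 138·q² = 144 − 138 = 6.
  k = 2: m = 6, d = 6, a = ⌊(11 + 6)/6⌋ = 2; p/q = (2·12 + 11)/(2·1 + 1) = 35/3; p² − 138·q² = 1225 − 1242 = -17.
  k = 3: m = 6, d = 17, a = ⌊(11 + 6)/17⌋ = 1; p/q = (1·35 + 12)/(1·3 + 1) = 47/4; p² − 138·q² = 2209 − 2208 = 1.
  The first convergent with p² − 138·q² = 1 gives the fundamental solution (x₁, y₁) = (47, 4).
Step 2: Apply the recurrence (x_{n+1}, y_{n+1}) = (x₁x_n + 138y₁y_n, x₁y_n + y₁x_n) repeatedly.
  From (x_1, y_1) = (47, 4): x_2 = 47·47 + 138·4·4 = 4417; y_2 = 47·4 + 4·47 = 376.
  From (x_2, y_2) = (4417, 376): x_3 = 47·4417 + 138·4·376 = 415151; y_3 = 47·376 + 4·4417 = 35340.
  From (x_3, y_3) = (415151, 35340): x_4 = 47·415151 + 138·4·35340 = 39019777; y_4 = 47·35340 + 4·415151 = 3321584.
Step 3: Verify x_4² - 138·y_4² = 1522542997129729 - 1522542997129728 = 1 (should be 1). ✓

(x_1, y_1) = (47, 4); (x_4, y_4) = (39019777, 3321584).


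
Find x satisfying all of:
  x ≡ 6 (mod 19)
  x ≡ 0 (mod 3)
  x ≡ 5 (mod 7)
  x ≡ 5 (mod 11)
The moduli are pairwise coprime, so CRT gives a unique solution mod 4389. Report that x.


Product of moduli M = 19 · 3 · 7 · 11 = 4389.
Merge one congruence at a time:
  Start: x ≡ 6 (mod 19).
  Combine with x ≡ 0 (mod 3); new modulus lcm = 57.
    Write x = 6 + 19·t and substitute into x ≡ 0 (mod 3): 19·t ≡ 0 − 6 = -6 (mod 3).
    Reduce coefficients mod 3: 1·t ≡ 0 (mod 3).
    So t ≡ 0 (mod 3).
    Then x = 6 + 19·0 = 6, valid modulo lcm(19, 3) = 57: x ≡ 6 (mod 57).
  Combine with x ≡ 5 (mod 7); new modulus lcm = 399.
    Write x = 6 + 57·t and substitute into x ≡ 5 (mod 7): 57·t ≡ 5 − 6 = -1 (mod 7).
    Reduce coefficients mod 7: 1·t ≡ 6 (mod 7).
    So t ≡ 6 (mod 7).
    Then x = 6 + 57·6 = 348, valid modulo lcm(57, 7) = 399: x ≡ 348 (mod 399).
  Combine with x ≡ 5 (mod 11); new modulus lcm = 4389.
    Write x = 348 + 399·t and substitute into x ≡ 5 (mod 11): 399·t ≡ 5 − 348 = -343 (mod 11).
    Reduce coefficients mod 11: 3·t ≡ 9 (mod 11).
    The inverse of 3 mod 11 is 4 (since 3·4 = 12 = 1·11 + 1), so t ≡ 4·9 = 36 ≡ 3 (mod 11).
    Then x = 348 + 399·3 = 1545, valid modulo lcm(399, 11) = 4389: x ≡ 1545 (mod 4389).
Verify against each original: 1545 mod 19 = 6, 1545 mod 3 = 0, 1545 mod 7 = 5, 1545 mod 11 = 5.

x ≡ 1545 (mod 4389).


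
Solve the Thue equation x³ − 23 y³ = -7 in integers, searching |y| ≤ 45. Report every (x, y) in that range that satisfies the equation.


The equation is x³ - 23y³ = -7. For fixed y, x³ = 23·y³ − 7, so a solution requires the RHS to be a perfect cube.
Strategy: iterate y from -45 to 45, compute RHS = 23·y³ − 7, and check whether it is a (positive or negative) perfect cube.
Check small values of y:
  y = 0: RHS = -7 is not a perfect cube.
  y = 1: RHS = 16 is not a perfect cube.
  y = -1: RHS = -30 is not a perfect cube.
  y = 2: RHS = 177 is not a perfect cube.
  y = -2: RHS = -191 is not a perfect cube.
  y = 3: RHS = 614 is not a perfect cube.
  y = -3: RHS = -628 is not a perfect cube.
Continuing the search up to |y| = 45 finds no solutions either.
No (x, y) in the scanned range satisfies the equation.

No integer solutions with |y| ≤ 45.


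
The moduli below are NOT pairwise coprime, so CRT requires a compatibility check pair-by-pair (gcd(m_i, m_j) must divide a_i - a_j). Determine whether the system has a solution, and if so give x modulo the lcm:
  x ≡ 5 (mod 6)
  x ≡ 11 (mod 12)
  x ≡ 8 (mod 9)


Moduli 6, 12, 9 are not pairwise coprime, so CRT works modulo lcm(m_i) when all pairwise compatibility conditions hold.
Pairwise compatibility: gcd(m_i, m_j) must divide a_i - a_j for every pair.
Merge one congruence at a time:
  Start: x ≡ 5 (mod 6).
  Combine with x ≡ 11 (mod 12): gcd(6, 12) = 6; 11 - 5 = 6, which IS divisible by 6, so compatible.
    Write x = 5 + 6·t and substitute into x ≡ 11 (mod 12): 6·t ≡ 11 − 5 = 6 (mod 12).
    Divide the congruence (and modulus) by g = 6: 1·t ≡ 1 (mod 2).
    So t ≡ 1 (mod 2).
    Then x = 5 + 6·1 = 11, valid modulo lcm(6, 12) = 12: x ≡ 11 (mod 12).
  Combine with x ≡ 8 (mod 9): gcd(12, 9) = 3; 8 - 11 = -3, which IS divisible by 3, so compatible.
    Write x = 11 + 12·t and substitute into x ≡ 8 (mod 9): 12·t ≡ 8 − 11 = -3 (mod 9).
    Divide the congruence (and modulus) by g = 3: 4·t ≡ -1 (mod 3).
    Reduce coefficients mod 3: 1·t ≡ 2 (mod 3).
    So t ≡ 2 (mod 3).
    Then x = 11 + 12·2 = 35, valid modulo lcm(12, 9) = 36: x ≡ 35 (mod 36).
Verify: 35 mod 6 = 5, 35 mod 12 = 11, 35 mod 9 = 8.

x ≡ 35 (mod 36).


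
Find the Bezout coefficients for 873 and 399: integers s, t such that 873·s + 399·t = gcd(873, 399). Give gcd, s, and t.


Euclidean algorithm on (873, 399) — divide until remainder is 0:
  873 = 2 · 399 + 75
  399 = 5 · 75 + 24
  75 = 3 · 24 + 3
  24 = 8 · 3 + 0
gcd(873, 399) = 3.
Track Bezout coefficients alongside the remainders: start with r₀ = 873 = a·1 + b·0 (s = 1, t = 0) and r₁ = 399 = a·0 + b·1 (s = 0, t = 1); each new remainder r_{k+1} = r_{k-1} − q_k·r_k inherits s_{k+1} = s_{k-1} − q_k·s_k, t_{k+1} = t_{k-1} − q_k·t_k, so r_k = a·s_k + b·t_k at every step:
  q = 2: r = 75, s = 1 − 2·0 = 1, t = 0 − 2·1 = -2  (check: 873·1 + 399·(-2) = 75)
  q = 5: r = 24, s = 0 − 5·1 = -5, t = 1 − 5·(-2) = 11  (check: 873·(-5) + 399·11 = 24)
  q = 3: r = 3, s = 1 − 3·(-5) = 16, t = -2 − 3·11 = -35  (check: 873·16 + 399·(-35) = 3)
The row with r = 3 (the gcd) gives the Bezout coefficients s = 16, t = -35.
Result: 873 · (16) + 399 · (-35) = 3.

gcd(873, 399) = 3; s = 16, t = -35 (check: 873·16 + 399·(-35) = 3).


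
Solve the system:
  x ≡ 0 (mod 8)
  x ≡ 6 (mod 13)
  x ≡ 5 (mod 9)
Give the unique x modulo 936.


Moduli 8, 13, 9 are pairwise coprime; by CRT there is a unique solution modulo M = 8 · 13 · 9 = 936.
Solve pairwise, accumulating the modulus:
  Start with x ≡ 0 (mod 8).
  Combine with x ≡ 6 (mod 13): since gcd(8, 13) = 1, we get a unique residue mod 104.
    Write x = 0 + 8·t and substitute into x ≡ 6 (mod 13): 8·t ≡ 6 − 0 = 6 (mod 13).
    The inverse of 8 mod 13 is 5 (since 8·5 = 40 = 3·13 + 1), so t ≡ 5·6 = 30 ≡ 4 (mod 13).
    Then x = 0 + 8·4 = 32, valid modulo lcm(8, 13) = 104: x ≡ 32 (mod 104).
  Combine with x ≡ 5 (mod 9): since gcd(104, 9) = 1, we get a unique residue mod 936.
    Write x = 32 + 104·t and substitute into x ≡ 5 (mod 9): 104·t ≡ 5 − 32 = -27 (mod 9).
    Reduce coefficients mod 9: 5·t ≡ 0 (mod 9).
    The inverse of 5 mod 9 is 2 (since 5·2 = 10 = 1·9 + 1), so t ≡ 2·0 = 0 ≡ 0 (mod 9).
    Then x = 32 + 104·0 = 32, valid modulo lcm(104, 9) = 936: x ≡ 32 (mod 936).
Verify: 32 mod 8 = 0 ✓, 32 mod 13 = 6 ✓, 32 mod 9 = 5 ✓.

x ≡ 32 (mod 936).


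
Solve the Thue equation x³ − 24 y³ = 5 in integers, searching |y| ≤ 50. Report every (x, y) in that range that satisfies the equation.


The equation is x³ - 24y³ = 5. For fixed y, x³ = 24·y³ + 5, so a solution requires the RHS to be a perfect cube.
Strategy: iterate y from -50 to 50, compute RHS = 24·y³ + 5, and check whether it is a (positive or negative) perfect cube.
Check small values of y:
  y = 0: RHS = 5 is not a perfect cube.
  y = 1: RHS = 29 is not a perfect cube.
  y = -1: RHS = -19 is not a perfect cube.
  y = 2: RHS = 197 is not a perfect cube.
  y = -2: RHS = -187 is not a perfect cube.
  y = 3: RHS = 653 is not a perfect cube.
  y = -3: RHS = -643 is not a perfect cube.
Continuing the search up to |y| = 50 finds no solutions either.
No (x, y) in the scanned range satisfies the equation.

No integer solutions with |y| ≤ 50.


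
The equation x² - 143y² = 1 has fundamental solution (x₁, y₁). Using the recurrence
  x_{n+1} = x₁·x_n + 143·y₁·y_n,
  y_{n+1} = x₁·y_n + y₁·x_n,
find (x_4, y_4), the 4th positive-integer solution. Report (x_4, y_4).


Step 1: Find the fundamental solution (x₁, y₁) of x² - 143y² = 1.
  Expand √143 as a continued fraction. a₀ = ⌊√143⌋ = 11; iterate m_{k+1} = d_k·a_k − m_k, d_{k+1} = (143 − m_{k+1}²)/d_k, a_{k+1} = ⌊(a₀ + m_{k+1})/d_{k+1}⌋ (starting m₀ = 0, d₀ = 1), with convergents p_k = a_k·p_{k-1} + p_{k-2}, q_k = a_k·q_{k-1} + q_{k-2} (p₋₁ = 1, q₋₁ = 0):
  k = 0: a₀ = 11; p₀/q₀ = 11/1; p₀² − 143·q₀² = 121 − 143 = -22.
  k = 1: m = 11, d = 22, a = ⌊(11 + 11)/22⌋ = 1; p/q = (1·11 + 1)/(1·1 + 0) = 12/1; p² − 143·q² = 144 − 143 = 1.
  The first convergent with p² − 143·q² = 1 gives the fundamental solution (x₁, y₁) = (12, 1).
Step 2: Apply the recurrence (x_{n+1}, y_{n+1}) = (x₁x_n + 143y₁y_n, x₁y_n + y₁x_n) repeatedly.
  From (x_1, y_1) = (12, 1): x_2 = 12·12 + 143·1·1 = 287; y_2 = 12·1 + 1·12 = 24.
  From (x_2, y_2) = (287, 24): x_3 = 12·287 + 143·1·24 = 6876; y_3 = 12·24 + 1·287 = 575.
  From (x_3, y_3) = (6876, 575): x_4 = 12·6876 + 143·1·575 = 164737; y_4 = 12·575 + 1·6876 = 13776.
Step 3: Verify x_4² - 143·y_4² = 27138279169 - 27138279168 = 1 (should be 1). ✓

(x_1, y_1) = (12, 1); (x_4, y_4) = (164737, 13776).


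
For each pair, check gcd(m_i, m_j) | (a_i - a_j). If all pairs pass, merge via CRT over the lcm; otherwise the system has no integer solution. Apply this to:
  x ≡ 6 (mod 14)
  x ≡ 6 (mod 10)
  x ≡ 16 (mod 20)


Moduli 14, 10, 20 are not pairwise coprime, so CRT works modulo lcm(m_i) when all pairwise compatibility conditions hold.
Pairwise compatibility: gcd(m_i, m_j) must divide a_i - a_j for every pair.
Merge one congruence at a time:
  Start: x ≡ 6 (mod 14).
  Combine with x ≡ 6 (mod 10): gcd(14, 10) = 2; 6 - 6 = 0, which IS divisible by 2, so compatible.
    Write x = 6 + 14·t and substitute into x ≡ 6 (mod 10): 14·t ≡ 6 − 6 = 0 (mod 10).
    Divide the congruence (and modulus) by g = 2: 7·t ≡ 0 (mod 5).
    Reduce coefficients mod 5: 2·t ≡ 0 (mod 5).
    The inverse of 2 mod 5 is 3 (since 2·3 = 6 = 1·5 + 1), so t ≡ 3·0 = 0 ≡ 0 (mod 5).
    Then x = 6 + 14·0 = 6, valid modulo lcm(14, 10) = 70: x ≡ 6 (mod 70).
  Combine with x ≡ 16 (mod 20): gcd(70, 20) = 10; 16 - 6 = 10, which IS divisible by 10, so compatible.
    Write x = 6 + 70·t and substitute into x ≡ 16 (mod 20): 70·t ≡ 16 − 6 = 10 (mod 20).
    Divide the congruence (and modulus) by g = 10: 7·t ≡ 1 (mod 2).
    Reduce coefficients mod 2: 1·t ≡ 1 (mod 2).
    So t ≡ 1 (mod 2).
    Then x = 6 + 70·1 = 76, valid modulo lcm(70, 20) = 140: x ≡ 76 (mod 140).
Verify: 76 mod 14 = 6, 76 mod 10 = 6, 76 mod 20 = 16.

x ≡ 76 (mod 140).
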